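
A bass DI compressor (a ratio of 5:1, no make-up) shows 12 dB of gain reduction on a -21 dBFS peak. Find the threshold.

-36 dBFS

Input is 15 dB above T (since output overshoot × R = input overshoot: (-33 − T)·5 = -21 − T gives T = -36 dBFS).
Check: -36 + (-21 − (-36))/5 = -36 + 3 = -33 dBFS. ✓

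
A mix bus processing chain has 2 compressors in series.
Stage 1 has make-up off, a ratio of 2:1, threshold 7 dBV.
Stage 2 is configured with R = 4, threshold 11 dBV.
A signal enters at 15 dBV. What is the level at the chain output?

Stage 1: 15 dBV is 8 dB over 7 dBV; at 2:1 that becomes 4 dB over, giving 11 dBV.
Stage 2: below threshold (11 ≤ 11); passes unchanged; output 11 dBV.

11 dBV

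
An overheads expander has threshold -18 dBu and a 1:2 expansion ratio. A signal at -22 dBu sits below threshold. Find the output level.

-26 dBu

The input is 4 dB below the -18 dBu threshold.
A 1:2 expander multiplies undershoot by 2: 4 × 2 = 8 dB below threshold.
Output = -18 − 8 = -26 dBu.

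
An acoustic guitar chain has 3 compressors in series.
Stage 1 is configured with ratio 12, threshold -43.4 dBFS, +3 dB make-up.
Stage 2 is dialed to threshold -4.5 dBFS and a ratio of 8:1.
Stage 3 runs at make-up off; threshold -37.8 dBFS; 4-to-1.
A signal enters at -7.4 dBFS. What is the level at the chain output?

Stage 1: overshoot 36 dB → 36/12 = 3 dB → -40.4 dBFS; +3 dB make-up → -37.4 dBFS.
Stage 2: below threshold (-37.4 ≤ -4.5); passes unchanged; output -37.4 dBFS.
Stage 3: -37.4 dBFS is 0.4 dB over -37.8 dBFS; at 4:1 that becomes 0.1 dB over, giving -37.7 dBFS.

-37.7 dBFS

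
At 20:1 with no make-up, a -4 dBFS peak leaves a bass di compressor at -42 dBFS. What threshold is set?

Input is 40 dB above T (since output overshoot × R = input overshoot: (-42 − T)·20 = -4 − T gives T = -44 dBFS).
Check: -44 + (-4 − (-44))/20 = -44 + 2 = -42 dBFS. ✓

-44 dBFS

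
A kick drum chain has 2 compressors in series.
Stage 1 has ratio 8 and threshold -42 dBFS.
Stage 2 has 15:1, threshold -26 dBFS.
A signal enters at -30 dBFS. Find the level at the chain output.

Stage 1: -30 dBFS is 12 dB over -42 dBFS; at 8:1 that becomes 1.5 dB over, giving -40.5 dBFS.
Stage 2: -40.5 dBFS ≤ -26 dBFS, so stage 2 doesn't engage; output -40.5 dBFS.

-40.5 dBFS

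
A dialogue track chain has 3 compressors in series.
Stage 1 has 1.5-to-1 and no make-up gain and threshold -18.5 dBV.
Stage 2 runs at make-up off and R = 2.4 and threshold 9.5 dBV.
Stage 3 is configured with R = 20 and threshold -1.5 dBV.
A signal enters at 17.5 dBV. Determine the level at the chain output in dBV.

Stage 1: 36 dB above -18.5 dBV, reduced 1.5:1 to 24 dB above → 5.5 dBV.
Stage 2: below threshold (5.5 ≤ 9.5); passes unchanged; output 5.5 dBV.
Stage 3: 7 dB above -1.5 dBV, reduced 20:1 to 0.35 dB above → -1.15 dBV.

-1.15 dBV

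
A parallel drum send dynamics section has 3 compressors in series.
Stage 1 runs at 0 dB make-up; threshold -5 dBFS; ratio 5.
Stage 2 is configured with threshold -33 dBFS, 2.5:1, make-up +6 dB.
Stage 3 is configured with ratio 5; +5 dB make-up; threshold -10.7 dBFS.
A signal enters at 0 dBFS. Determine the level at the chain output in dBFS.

Stage 1: 0 dBFS is 5 dB over -5 dBFS; at 5:1 that becomes 1 dB over, giving -4 dBFS.
Stage 2: overshoot 29 dB → 29/2.5 = 11.6 dB → -21.4 dBFS; +6 dB make-up → -15.4 dBFS.
Stage 3: -15.4 dBFS ≤ -10.7 dBFS, so stage 3 doesn't engage; make-up brings it to -10.4 dBFS.

-10.4 dBFS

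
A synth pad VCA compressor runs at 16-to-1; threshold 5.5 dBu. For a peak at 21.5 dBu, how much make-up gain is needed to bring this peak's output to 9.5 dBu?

Overshoot 16 dB → 16/16 = 1 dB after compression, so the compressed level is 5.5 + 1 = 6.5 dBu.
Make-up = target − compressed = 9.5 − 6.5 = 3 dB.

3 dB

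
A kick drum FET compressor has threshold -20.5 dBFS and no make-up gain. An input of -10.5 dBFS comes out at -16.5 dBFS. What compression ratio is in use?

2.5:1

Input overshoot = -10.5 − (-20.5) = 10 dB; output overshoot = -16.5 − (-20.5) = 4 dB.
Ratio = 10 / 4 = 2.5.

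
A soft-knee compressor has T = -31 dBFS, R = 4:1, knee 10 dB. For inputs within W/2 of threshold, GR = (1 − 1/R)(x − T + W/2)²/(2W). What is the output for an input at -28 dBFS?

x − T + W/2 = -28 − (-31) + 5 = 8.
GR = (1 − 1/4) × 8² / 20 = 0.75 × 64 / 20 = 2.4 dB.
Output = -28 − 2.4 = -30.4 dBFS.

-30.4 dBFS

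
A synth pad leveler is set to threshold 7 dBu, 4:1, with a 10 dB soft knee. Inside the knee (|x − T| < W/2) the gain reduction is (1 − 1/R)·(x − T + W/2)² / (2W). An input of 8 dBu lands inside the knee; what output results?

6.65 dBu

x − T + W/2 = 8 − 7 + 5 = 6.
GR = (1 − 1/4) × 6² / 20 = 0.75 × 36 / 20 = 1.35 dB.
Output = 8 − 1.35 = 6.65 dBu.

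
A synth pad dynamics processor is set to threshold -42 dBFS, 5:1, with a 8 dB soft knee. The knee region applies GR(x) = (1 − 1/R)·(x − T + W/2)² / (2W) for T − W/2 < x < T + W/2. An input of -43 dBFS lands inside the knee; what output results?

x − T + W/2 = -43 − (-42) + 4 = 3.
GR = (1 − 1/5) × 3² / 16 = 0.8 × 9 / 16 = 0.45 dB.
Output = -43 − 0.45 = -43.45 dBFS.

-43.45 dBFS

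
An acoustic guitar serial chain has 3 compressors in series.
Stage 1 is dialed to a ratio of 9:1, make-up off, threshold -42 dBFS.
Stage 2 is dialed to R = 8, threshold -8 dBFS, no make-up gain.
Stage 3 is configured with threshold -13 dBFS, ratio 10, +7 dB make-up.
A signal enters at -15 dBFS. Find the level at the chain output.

-32 dBFS

Stage 1: 27 dB above -42 dBFS, reduced 9:1 to 3 dB above → -39 dBFS.
Stage 2: below threshold (-39 ≤ -8); passes unchanged; output -39 dBFS.
Stage 3: below threshold (-39 ≤ -13); passes unchanged; make-up brings it to -32 dBFS.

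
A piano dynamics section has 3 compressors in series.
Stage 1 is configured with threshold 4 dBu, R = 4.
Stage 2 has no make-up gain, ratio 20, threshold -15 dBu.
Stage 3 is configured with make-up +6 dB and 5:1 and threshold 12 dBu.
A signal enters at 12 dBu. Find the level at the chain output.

-7.95 dBu

Stage 1: 8 dB above 4 dBu, reduced 4:1 to 2 dB above → 6 dBu.
Stage 2: 6 dBu is 21 dB over -15 dBu; at 20:1 that becomes 1.05 dB over, giving -13.95 dBu.
Stage 3: below threshold (-13.95 ≤ 12); passes unchanged; make-up brings it to -7.95 dBu.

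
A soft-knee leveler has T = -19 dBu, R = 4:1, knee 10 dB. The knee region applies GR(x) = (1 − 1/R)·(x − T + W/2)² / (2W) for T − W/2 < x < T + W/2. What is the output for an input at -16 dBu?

x − T + W/2 = -16 − (-19) + 5 = 8.
GR = (1 − 1/4) × 8² / 20 = 0.75 × 64 / 20 = 2.4 dB.
Output = -16 − 2.4 = -18.4 dBu.

-18.4 dBu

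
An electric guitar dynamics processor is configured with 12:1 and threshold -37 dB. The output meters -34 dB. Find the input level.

-1 dB

Post-compression overshoot = -34 − (-37) = 3 dB.
Before 12:1 compression the overshoot was 3 × 12 = 36 dB, so input = -37 + 36 = -1 dB.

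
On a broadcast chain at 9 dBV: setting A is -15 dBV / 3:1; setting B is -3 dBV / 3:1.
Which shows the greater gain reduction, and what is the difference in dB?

A, by 8 dB

A: 24 dB over, compressed to 8 dB over, so 16 dB of GR.
B: 12 dB over, compressed to 4 dB over, so 8 dB of GR.
A reduces 8 dB more.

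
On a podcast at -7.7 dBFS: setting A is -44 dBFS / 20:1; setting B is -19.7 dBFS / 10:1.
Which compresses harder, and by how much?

A: GR = 36.3 − 36.3/20 = 34.485 dB.
B: GR = 12 − 12/10 = 10.8 dB.
A reduces 23.685 dB more.

A, by 23.685 dB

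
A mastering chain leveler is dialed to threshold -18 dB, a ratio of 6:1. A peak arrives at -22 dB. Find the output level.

-22 dB

-22 dB is 4 dB below the -18 dB threshold, so no gain reduction is applied.
Output = input = -22 dB.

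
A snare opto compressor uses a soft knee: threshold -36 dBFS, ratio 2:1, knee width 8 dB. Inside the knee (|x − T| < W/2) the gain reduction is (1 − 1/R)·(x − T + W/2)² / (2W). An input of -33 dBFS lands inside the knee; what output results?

x − T + W/2 = -33 − (-36) + 4 = 7.
GR = (1 − 1/2) × 7² / 16 = 0.5 × 49 / 16 = 1.53125 dB.
Output = -33 − 1.53125 = -34.53125 dBFS.

-34.53125 dBFS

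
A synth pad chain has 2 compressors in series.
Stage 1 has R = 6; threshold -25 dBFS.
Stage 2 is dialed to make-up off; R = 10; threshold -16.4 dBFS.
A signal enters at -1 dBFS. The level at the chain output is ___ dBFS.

-21 dBFS

Stage 1: 24 dB above -25 dBFS, reduced 6:1 to 4 dB above → -21 dBFS.
Stage 2: below threshold (-21 ≤ -16.4); passes unchanged; output -21 dBFS.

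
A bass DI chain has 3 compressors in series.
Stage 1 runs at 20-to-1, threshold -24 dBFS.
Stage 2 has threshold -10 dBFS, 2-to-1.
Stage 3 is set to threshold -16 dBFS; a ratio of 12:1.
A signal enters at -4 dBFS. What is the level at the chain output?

-23 dBFS

Stage 1: -4 dBFS is 20 dB over -24 dBFS; at 20:1 that becomes 1 dB over, giving -23 dBFS.
Stage 2: -23 dBFS ≤ -10 dBFS, so stage 2 doesn't engage; output -23 dBFS.
Stage 3: below threshold (-23 ≤ -16); passes unchanged; output -23 dBFS.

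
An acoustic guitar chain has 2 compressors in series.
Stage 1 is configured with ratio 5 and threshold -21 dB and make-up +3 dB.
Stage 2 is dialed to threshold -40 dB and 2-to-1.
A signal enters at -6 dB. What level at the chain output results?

-27.5 dB

Stage 1: 15 dB above -21 dB, reduced 5:1 to 3 dB above → -18 dB; +3 dB make-up → -15 dB.
Stage 2: -15 dB is 25 dB over -40 dB; at 2:1 that becomes 12.5 dB over, giving -27.5 dB.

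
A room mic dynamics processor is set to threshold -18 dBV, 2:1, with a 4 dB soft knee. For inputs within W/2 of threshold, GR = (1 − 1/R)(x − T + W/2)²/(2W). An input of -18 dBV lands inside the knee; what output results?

-18.25 dBV

x − T + W/2 = -18 − (-18) + 2 = 2.
GR = (1 − 1/2) × 2² / 8 = 0.5 × 4 / 8 = 0.25 dB.
Output = -18 − 0.25 = -18.25 dBV.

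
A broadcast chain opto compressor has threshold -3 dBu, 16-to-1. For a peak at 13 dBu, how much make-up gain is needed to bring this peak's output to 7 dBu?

Overshoot 16 dB → 16/16 = 1 dB after compression, so the compressed level is -3 + 1 = -2 dBu.
Make-up = target − compressed = 7 − (-2) = 9 dB.

9 dB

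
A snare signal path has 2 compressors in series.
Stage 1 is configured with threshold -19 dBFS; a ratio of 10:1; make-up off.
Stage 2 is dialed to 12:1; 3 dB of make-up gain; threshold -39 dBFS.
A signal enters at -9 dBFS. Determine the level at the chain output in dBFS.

Stage 1: 10 dB above -19 dBFS, reduced 10:1 to 1 dB above → -18 dBFS.
Stage 2: -18 dBFS is 21 dB over -39 dBFS; at 12:1 that becomes 1.75 dB over, giving -37.25 dBFS; +3 dB make-up → -34.25 dBFS.

-34.25 dBFS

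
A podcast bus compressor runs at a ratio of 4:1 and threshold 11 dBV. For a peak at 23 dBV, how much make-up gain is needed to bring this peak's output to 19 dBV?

Without make-up, output = threshold + overshoot/4 = 11 + 3 = 14 dBV.
Gap to target: 5 dB.

5 dB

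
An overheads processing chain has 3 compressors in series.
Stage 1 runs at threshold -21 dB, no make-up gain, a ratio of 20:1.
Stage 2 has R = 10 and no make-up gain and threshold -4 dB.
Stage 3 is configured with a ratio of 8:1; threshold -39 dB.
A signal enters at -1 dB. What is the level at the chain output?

-36.625 dB

Stage 1: overshoot 20 dB → 20/20 = 1 dB → -20 dB.
Stage 2: below threshold (-20 ≤ -4); passes unchanged; output -20 dB.
Stage 3: overshoot 19 dB → 19/8 = 2.375 dB → -36.625 dB.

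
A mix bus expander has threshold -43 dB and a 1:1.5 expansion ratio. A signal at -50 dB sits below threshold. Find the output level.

The input is 7 dB below the -43 dB threshold.
A 1:1.5 expander multiplies undershoot by 1.5: 7 × 1.5 = 10.5 dB below threshold.
Output = -43 − 10.5 = -53.5 dB.

-53.5 dB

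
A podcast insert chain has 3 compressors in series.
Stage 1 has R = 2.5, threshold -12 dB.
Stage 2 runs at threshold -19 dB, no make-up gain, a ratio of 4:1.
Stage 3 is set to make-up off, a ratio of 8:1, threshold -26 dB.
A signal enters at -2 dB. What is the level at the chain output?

Stage 1: 10 dB above -12 dB, reduced 2.5:1 to 4 dB above → -8 dB.
Stage 2: -8 dB is 11 dB over -19 dB; at 4:1 that becomes 2.75 dB over, giving -16.25 dB.
Stage 3: -16.25 dB is 9.75 dB over -26 dB; at 8:1 that becomes 1.21875 dB over, giving -24.78125 dB.

-24.78125 dB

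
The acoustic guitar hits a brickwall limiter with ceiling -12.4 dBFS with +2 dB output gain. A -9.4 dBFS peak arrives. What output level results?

-10.4 dBFS

The limiter clamps the peak to its -12.4 dBFS ceiling.
Output gain then adds 2 dB: -12.4 + 2 = -10.4 dBFS.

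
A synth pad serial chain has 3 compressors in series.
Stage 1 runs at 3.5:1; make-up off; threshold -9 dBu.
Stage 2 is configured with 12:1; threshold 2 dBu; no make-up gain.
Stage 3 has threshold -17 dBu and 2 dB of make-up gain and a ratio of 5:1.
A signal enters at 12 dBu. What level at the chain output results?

-12.2 dBu

Stage 1: 21 dB above -9 dBu, reduced 3.5:1 to 6 dB above → -3 dBu.
Stage 2: -3 dBu is at or below the 2 dBu threshold — no compression; output -3 dBu.
Stage 3: overshoot 14 dB → 14/5 = 2.8 dB → -14.2 dBu; +2 dB make-up → -12.2 dBu.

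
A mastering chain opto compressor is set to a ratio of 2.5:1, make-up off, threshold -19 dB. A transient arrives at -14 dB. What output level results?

-17 dB

-14 dB sits 5 dB over threshold.
At 2.5:1 the overshoot is divided by 2.5, leaving 2 dB above threshold.
So the level is -19 + 2 = -17 dB.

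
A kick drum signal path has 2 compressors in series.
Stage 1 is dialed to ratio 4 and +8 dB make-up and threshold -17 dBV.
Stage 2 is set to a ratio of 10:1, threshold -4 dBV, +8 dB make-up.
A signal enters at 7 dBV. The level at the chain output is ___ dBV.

4.1 dBV

Stage 1: overshoot 24 dB → 24/4 = 6 dB → -11 dBV; +8 dB make-up → -3 dBV.
Stage 2: overshoot 1 dB → 1/10 = 0.1 dB → -3.9 dBV; +8 dB make-up → 4.1 dBV.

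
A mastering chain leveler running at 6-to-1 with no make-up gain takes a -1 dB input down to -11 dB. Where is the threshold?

Let T be the threshold. Output overshoot = (input overshoot)/R, so -11 − T = (-1 − T)/6.
6·(-11 − T) = -1 − T → 5·T = -66 − (-1) = -65.
T = -65/5 = -13 dB.

-13 dB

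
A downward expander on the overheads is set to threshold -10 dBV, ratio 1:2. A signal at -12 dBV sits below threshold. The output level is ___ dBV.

Below threshold, a 1:2 expander applies gain = (2−1)×(T − x) of attenuation.
(2−1) × 2 = 2 dB, so output = -12 − 2 = -14 dBV.

-14 dBV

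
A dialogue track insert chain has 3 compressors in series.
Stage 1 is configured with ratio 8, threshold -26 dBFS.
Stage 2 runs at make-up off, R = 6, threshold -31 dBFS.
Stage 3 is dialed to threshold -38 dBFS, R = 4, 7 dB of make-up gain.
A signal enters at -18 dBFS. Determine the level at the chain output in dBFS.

Stage 1: overshoot 8 dB → 8/8 = 1 dB → -25 dBFS.
Stage 2: 6 dB above -31 dBFS, reduced 6:1 to 1 dB above → -30 dBFS.
Stage 3: 8 dB above -38 dBFS, reduced 4:1 to 2 dB above → -36 dBFS; +7 dB make-up → -29 dBFS.

-29 dBFS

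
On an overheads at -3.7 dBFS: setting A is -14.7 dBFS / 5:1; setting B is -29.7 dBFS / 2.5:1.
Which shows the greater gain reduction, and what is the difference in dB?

A: 11 dB over, compressed to 2.2 dB over, so 8.8 dB of GR.
B: 26 dB over, compressed to 10.4 dB over, so 15.6 dB of GR.
B applies 6.8 dB more gain reduction.

B, by 6.8 dB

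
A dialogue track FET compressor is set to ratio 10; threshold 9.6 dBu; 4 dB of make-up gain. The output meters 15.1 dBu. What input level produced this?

24.6 dBu

Before make-up, the level was 15.1 − 4 = 11.1 dBu.
Post-compression overshoot = 11.1 − 9.6 = 1.5 dB.
Before 10:1 compression the overshoot was 1.5 × 10 = 15 dB, so input = 9.6 + 15 = 24.6 dBu.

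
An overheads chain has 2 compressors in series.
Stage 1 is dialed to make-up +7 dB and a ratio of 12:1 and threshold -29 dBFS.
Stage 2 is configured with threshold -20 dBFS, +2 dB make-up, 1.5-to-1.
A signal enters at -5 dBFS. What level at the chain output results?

-18 dBFS

Stage 1: overshoot 24 dB → 24/12 = 2 dB → -27 dBFS; +7 dB make-up → -20 dBFS.
Stage 2: below threshold (-20 ≤ -20); passes unchanged; make-up brings it to -18 dBFS.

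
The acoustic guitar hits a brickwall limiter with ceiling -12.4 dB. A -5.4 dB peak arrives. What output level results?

-12.4 dB

The limiter clamps the peak to its -12.4 dB ceiling.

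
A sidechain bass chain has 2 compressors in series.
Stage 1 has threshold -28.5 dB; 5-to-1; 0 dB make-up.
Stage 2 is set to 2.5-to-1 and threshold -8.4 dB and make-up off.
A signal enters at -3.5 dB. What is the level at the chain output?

Stage 1: overshoot 25 dB → 25/5 = 5 dB → -23.5 dB.
Stage 2: -23.5 dB ≤ -8.4 dB, so stage 2 doesn't engage; output -23.5 dB.

-23.5 dB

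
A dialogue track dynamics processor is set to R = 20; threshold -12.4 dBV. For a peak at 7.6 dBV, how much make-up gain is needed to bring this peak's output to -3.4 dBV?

The peak compresses to -12.4 + 20/20 = -11.4 dBV.
To reach -3.4 dBV requires -3.4 − (-11.4) = 8 dB of make-up.

8 dB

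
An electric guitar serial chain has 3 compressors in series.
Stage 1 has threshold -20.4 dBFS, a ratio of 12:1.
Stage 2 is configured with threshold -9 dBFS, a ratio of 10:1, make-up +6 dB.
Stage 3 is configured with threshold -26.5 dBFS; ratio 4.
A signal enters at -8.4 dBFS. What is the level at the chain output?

Stage 1: overshoot 12 dB → 12/12 = 1 dB → -19.4 dBFS.
Stage 2: -19.4 dBFS ≤ -9 dBFS, so stage 2 doesn't engage; make-up brings it to -13.4 dBFS.
Stage 3: overshoot 13.1 dB → 13.1/4 = 3.275 dB → -23.225 dBFS.

-23.225 dBFS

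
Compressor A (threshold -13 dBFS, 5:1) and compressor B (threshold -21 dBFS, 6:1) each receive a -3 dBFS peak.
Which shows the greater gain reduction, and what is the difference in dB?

B, by 7 dB

A: 10 dB over, compressed to 2 dB over, so 8 dB of GR.
B: 18 dB over, compressed to 3 dB over, so 15 dB of GR.
B applies 7 dB more gain reduction.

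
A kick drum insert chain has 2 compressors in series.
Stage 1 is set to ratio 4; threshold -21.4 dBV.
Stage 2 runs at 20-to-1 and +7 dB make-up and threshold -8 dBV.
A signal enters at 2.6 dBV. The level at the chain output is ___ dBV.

-8.4 dBV

Stage 1: overshoot 24 dB → 24/4 = 6 dB → -15.4 dBV.
Stage 2: below threshold (-15.4 ≤ -8); passes unchanged; make-up brings it to -8.4 dBV.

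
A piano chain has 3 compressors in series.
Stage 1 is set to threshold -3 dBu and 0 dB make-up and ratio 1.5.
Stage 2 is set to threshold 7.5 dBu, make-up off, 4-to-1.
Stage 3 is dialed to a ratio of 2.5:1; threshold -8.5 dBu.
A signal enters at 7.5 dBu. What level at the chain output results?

Stage 1: 7.5 dBu is 10.5 dB over -3 dBu; at 1.5:1 that becomes 7 dB over, giving 4 dBu.
Stage 2: 4 dBu is at or below the 7.5 dBu threshold — no compression; output 4 dBu.
Stage 3: overshoot 12.5 dB → 12.5/2.5 = 5 dB → -3.5 dBu.

-3.5 dBu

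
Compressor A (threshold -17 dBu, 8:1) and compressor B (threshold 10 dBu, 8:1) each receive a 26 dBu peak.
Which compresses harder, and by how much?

A, by 23.625 dB

A: 43 dB over, compressed to 5.375 dB over, so 37.625 dB of GR.
B: 16 dB over, compressed to 2 dB over, so 14 dB of GR.
A applies 23.625 dB more gain reduction.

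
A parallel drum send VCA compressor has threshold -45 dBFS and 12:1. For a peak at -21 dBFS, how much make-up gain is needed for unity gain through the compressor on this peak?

22 dB

Without make-up, output = threshold + overshoot/12 = -45 + 2 = -43 dBFS.
Gap to target: 22 dB.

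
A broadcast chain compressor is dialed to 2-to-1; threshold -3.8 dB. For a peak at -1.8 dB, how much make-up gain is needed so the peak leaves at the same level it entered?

1 dB

Without make-up, output = threshold + overshoot/2 = -3.8 + 1 = -2.8 dB.
Gap to target: 1 dB.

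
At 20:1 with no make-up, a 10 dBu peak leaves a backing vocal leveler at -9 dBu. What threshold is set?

-10 dBu

Let T be the threshold. Output overshoot = (input overshoot)/R, so -9 − T = (10 − T)/20.
20·(-9 − T) = 10 − T → 19·T = -180 − 10 = -190.
T = -190/19 = -10 dBu.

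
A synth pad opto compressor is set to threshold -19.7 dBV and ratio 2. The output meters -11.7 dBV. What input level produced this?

-3.7 dBV

The compressed level sits -11.7 − (-19.7) = 8 dB over threshold.
Undo the ratio: input overshoot = 8 × 2 = 16 dB, giving input = -3.7 dBV.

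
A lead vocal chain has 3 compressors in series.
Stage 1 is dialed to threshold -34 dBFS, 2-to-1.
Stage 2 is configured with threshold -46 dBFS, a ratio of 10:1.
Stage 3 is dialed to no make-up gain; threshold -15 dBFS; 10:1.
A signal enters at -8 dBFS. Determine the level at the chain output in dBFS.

-43.5 dBFS

Stage 1: 26 dB above -34 dBFS, reduced 2:1 to 13 dB above → -21 dBFS.
Stage 2: -21 dBFS is 25 dB over -46 dBFS; at 10:1 that becomes 2.5 dB over, giving -43.5 dBFS.
Stage 3: -43.5 dBFS ≤ -15 dBFS, so stage 3 doesn't engage; output -43.5 dBFS.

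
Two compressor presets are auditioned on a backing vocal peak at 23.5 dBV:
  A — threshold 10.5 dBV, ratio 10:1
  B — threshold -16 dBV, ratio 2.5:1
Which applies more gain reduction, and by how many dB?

A: 13 dB over, compressed to 1.3 dB over, so 11.7 dB of GR.
B: 39.5 dB over, compressed to 15.8 dB over, so 23.7 dB of GR.
B reduces 12 dB more.

B, by 12 dB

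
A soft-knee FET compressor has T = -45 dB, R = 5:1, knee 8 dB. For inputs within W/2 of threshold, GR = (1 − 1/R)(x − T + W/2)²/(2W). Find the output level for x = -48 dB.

-48.05 dB

x − T + W/2 = -48 − (-45) + 4 = 1.
GR = (1 − 1/5) × 1² / 16 = 0.8 × 1 / 16 = 0.05 dB.
Output = -48 − 0.05 = -48.05 dB.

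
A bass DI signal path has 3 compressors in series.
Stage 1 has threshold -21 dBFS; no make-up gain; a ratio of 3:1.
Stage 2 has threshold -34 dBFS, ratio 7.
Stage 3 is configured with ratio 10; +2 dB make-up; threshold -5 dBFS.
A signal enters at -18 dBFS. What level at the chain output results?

Stage 1: 3 dB above -21 dBFS, reduced 3:1 to 1 dB above → -20 dBFS.
Stage 2: -20 dBFS is 14 dB over -34 dBFS; at 7:1 that becomes 2 dB over, giving -32 dBFS.
Stage 3: -32 dBFS is at or below the -5 dBFS threshold — no compression; make-up brings it to -30 dBFS.

-30 dBFS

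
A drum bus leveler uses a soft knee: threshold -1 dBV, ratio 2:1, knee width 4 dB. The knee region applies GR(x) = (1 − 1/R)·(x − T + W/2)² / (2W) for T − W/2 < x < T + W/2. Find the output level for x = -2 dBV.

-2.0625 dBV

x − T + W/2 = -2 − (-1) + 2 = 1.
GR = (1 − 1/2) × 1² / 8 = 0.5 × 1 / 8 = 0.0625 dB.
Output = -2 − 0.0625 = -2.0625 dBV.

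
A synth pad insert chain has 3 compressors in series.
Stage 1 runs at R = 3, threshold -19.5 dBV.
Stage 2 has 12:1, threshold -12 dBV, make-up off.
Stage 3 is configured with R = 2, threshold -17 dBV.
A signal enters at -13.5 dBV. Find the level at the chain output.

-17.5 dBV

Stage 1: overshoot 6 dB → 6/3 = 2 dB → -17.5 dBV.
Stage 2: -17.5 dBV is at or below the -12 dBV threshold — no compression; output -17.5 dBV.
Stage 3: below threshold (-17.5 ≤ -17); passes unchanged; output -17.5 dBV.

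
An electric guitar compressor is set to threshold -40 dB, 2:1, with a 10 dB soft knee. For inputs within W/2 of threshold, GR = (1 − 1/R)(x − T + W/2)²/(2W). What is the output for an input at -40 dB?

x − T + W/2 = -40 − (-40) + 5 = 5.
GR = (1 − 1/2) × 5² / 20 = 0.5 × 25 / 20 = 0.625 dB.
Output = -40 − 0.625 = -40.625 dB.

-40.625 dB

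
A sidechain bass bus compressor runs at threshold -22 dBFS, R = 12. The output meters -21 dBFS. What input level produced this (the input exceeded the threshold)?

Post-compression overshoot = -21 − (-22) = 1 dB.
Input overshoot = R × output overshoot = 12 dB → input = -22 + 12 = -10 dBFS.

-10 dBFS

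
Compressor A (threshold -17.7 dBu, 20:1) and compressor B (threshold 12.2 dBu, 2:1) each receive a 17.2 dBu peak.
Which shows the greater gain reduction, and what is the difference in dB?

A: 34.9 dB over, compressed to 1.745 dB over, so 33.155 dB of GR.
B: 5 dB over, compressed to 2.5 dB over, so 2.5 dB of GR.
A reduces 30.655 dB more.

A, by 30.655 dB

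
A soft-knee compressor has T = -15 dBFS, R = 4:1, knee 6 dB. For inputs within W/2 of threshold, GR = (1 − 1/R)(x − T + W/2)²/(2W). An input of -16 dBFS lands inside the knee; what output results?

x − T + W/2 = -16 − (-15) + 3 = 2.
GR = (1 − 1/4) × 2² / 12 = 0.75 × 4 / 12 = 0.25 dB.
Output = -16 − 0.25 = -16.25 dBFS.

-16.25 dBFS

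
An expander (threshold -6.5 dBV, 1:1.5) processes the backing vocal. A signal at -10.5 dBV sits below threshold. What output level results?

The input is 4 dB below the -6.5 dBV threshold.
A 1:1.5 expander multiplies undershoot by 1.5: 4 × 1.5 = 6 dB below threshold.
Output = -6.5 − 6 = -12.5 dBV.

-12.5 dBV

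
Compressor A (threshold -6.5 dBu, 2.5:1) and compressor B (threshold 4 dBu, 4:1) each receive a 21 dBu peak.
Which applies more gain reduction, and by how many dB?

A, by 3.75 dB

A: GR = 27.5 − 27.5/2.5 = 16.5 dB.
B: GR = 17 − 17/4 = 12.75 dB.
Difference: 3.75 dB in favour of A.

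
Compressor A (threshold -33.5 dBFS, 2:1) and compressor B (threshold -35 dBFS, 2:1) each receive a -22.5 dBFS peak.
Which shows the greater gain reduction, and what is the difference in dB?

A: 11 dB over, compressed to 5.5 dB over, so 5.5 dB of GR.
B: 12.5 dB over, compressed to 6.25 dB over, so 6.25 dB of GR.
B applies 0.75 dB more gain reduction.

B, by 0.75 dB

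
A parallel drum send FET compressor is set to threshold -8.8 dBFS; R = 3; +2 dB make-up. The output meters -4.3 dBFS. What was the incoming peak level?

-1.3 dBFS

Before make-up, the level was -4.3 − 2 = -6.3 dBFS.
That's 2.5 dB above the -8.8 dBFS threshold.
Input overshoot = R × output overshoot = 7.5 dB → input = -8.8 + 7.5 = -1.3 dBFS.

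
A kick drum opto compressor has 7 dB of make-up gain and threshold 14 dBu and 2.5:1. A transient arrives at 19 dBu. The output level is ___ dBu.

23 dBu

19 dBu sits 5 dB over threshold.
At 2.5:1 the overshoot is divided by 2.5, leaving 2 dB above threshold.
Output = 14 + 2 = 16 dBu; make-up adds 7 dB, giving 23 dBu.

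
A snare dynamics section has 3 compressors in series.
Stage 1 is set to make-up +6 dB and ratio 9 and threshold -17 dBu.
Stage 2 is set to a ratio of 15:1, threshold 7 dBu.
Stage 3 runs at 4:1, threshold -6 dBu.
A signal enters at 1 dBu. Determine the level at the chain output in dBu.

Stage 1: 1 dBu is 18 dB over -17 dBu; at 9:1 that becomes 2 dB over, giving -15 dBu; +6 dB make-up → -9 dBu.
Stage 2: below threshold (-9 ≤ 7); passes unchanged; output -9 dBu.
Stage 3: below threshold (-9 ≤ -6); passes unchanged; output -9 dBu.

-9 dBu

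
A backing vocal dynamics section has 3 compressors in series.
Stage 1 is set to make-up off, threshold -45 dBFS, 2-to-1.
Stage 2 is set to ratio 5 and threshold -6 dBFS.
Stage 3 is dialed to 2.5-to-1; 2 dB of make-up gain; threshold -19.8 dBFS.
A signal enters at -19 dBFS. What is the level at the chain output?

-30 dBFS

Stage 1: 26 dB above -45 dBFS, reduced 2:1 to 13 dB above → -32 dBFS.
Stage 2: -32 dBFS is at or below the -6 dBFS threshold — no compression; output -32 dBFS.
Stage 3: -32 dBFS ≤ -19.8 dBFS, so stage 3 doesn't engage; make-up brings it to -30 dBFS.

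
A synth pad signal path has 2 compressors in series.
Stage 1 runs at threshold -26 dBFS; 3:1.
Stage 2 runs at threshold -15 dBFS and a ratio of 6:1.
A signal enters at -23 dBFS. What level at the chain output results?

-25 dBFS

Stage 1: overshoot 3 dB → 3/3 = 1 dB → -25 dBFS.
Stage 2: -25 dBFS ≤ -15 dBFS, so stage 2 doesn't engage; output -25 dBFS.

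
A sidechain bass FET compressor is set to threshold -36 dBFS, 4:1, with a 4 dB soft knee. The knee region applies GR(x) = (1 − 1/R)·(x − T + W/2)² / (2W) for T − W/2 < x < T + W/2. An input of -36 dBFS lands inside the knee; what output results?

-36.375 dBFS

x − T + W/2 = -36 − (-36) + 2 = 2.
GR = (1 − 1/4) × 2² / 8 = 0.75 × 4 / 8 = 0.375 dB.
Output = -36 − 0.375 = -36.375 dBFS.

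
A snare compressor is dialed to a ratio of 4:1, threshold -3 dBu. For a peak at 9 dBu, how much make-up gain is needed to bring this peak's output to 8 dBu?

8 dB

Without make-up, output = threshold + overshoot/4 = -3 + 3 = 0 dBu.
Gap to target: 8 dB.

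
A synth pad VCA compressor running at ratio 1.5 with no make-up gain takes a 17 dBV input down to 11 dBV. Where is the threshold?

-1 dBV

Let T be the threshold. Output overshoot = (input overshoot)/R, so 11 − T = (17 − T)/1.5.
1.5·(11 − T) = 17 − T → 0.5·T = 16.5 − 17 = -0.5.
T = -0.5/0.5 = -1 dBV.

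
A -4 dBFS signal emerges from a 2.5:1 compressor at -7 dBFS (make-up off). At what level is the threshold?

Input is 5 dB above T (since output overshoot × R = input overshoot: (-7 − T)·2.5 = -4 − T gives T = -9 dBFS).
Check: -9 + (-4 − (-9))/2.5 = -9 + 2 = -7 dBFS. ✓

-9 dBFS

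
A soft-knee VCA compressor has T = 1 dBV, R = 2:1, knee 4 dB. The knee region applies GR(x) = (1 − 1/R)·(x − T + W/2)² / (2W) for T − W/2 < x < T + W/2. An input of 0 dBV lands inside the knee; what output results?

-0.0625 dBV

x − T + W/2 = 0 − 1 + 2 = 1.
GR = (1 − 1/2) × 1² / 8 = 0.5 × 1 / 8 = 0.0625 dB.
Output = 0 − 0.0625 = -0.0625 dBV.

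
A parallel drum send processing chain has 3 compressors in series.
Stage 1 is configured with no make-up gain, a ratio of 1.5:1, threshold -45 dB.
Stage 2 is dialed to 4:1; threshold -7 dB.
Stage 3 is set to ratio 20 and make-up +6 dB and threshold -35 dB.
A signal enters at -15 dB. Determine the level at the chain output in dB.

-28.5 dB

Stage 1: overshoot 30 dB → 30/1.5 = 20 dB → -25 dB.
Stage 2: -25 dB is at or below the -7 dB threshold — no compression; output -25 dB.
Stage 3: 10 dB above -35 dB, reduced 20:1 to 0.5 dB above → -34.5 dB; +6 dB make-up → -28.5 dB.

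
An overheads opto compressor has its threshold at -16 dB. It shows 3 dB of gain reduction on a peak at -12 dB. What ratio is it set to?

Input overshoot = -12 − (-16) = 4 dB.
Output overshoot = 4 − 3 = 1 dB.
Ratio = input overshoot / output overshoot = 4 / 1 = 4.

4:1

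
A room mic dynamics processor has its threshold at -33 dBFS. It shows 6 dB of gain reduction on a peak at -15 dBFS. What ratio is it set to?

1.5:1

Input overshoot = -15 − (-33) = 18 dB.
Output overshoot = 18 − 6 = 12 dB.
Ratio = input overshoot / output overshoot = 18 / 12 = 1.5.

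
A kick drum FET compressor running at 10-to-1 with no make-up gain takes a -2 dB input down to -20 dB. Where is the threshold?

Input is 20 dB above T (since output overshoot × R = input overshoot: (-20 − T)·10 = -2 − T gives T = -22 dB).
Check: -22 + (-2 − (-22))/10 = -22 + 2 = -20 dB. ✓

-22 dB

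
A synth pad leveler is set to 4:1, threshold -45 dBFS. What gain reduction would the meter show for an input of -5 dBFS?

30 dB

-5 dBFS exceeds the threshold by 40 dB.
A 4:1 ratio leaves 10 dB of that excess.
So the signal is attenuated by 40 − 10 = 30 dB.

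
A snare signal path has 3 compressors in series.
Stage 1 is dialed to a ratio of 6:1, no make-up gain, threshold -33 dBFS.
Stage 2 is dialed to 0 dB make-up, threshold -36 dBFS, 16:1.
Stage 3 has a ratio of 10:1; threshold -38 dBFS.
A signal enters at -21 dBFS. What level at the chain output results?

-37.76875 dBFS

Stage 1: -21 dBFS is 12 dB over -33 dBFS; at 6:1 that becomes 2 dB over, giving -31 dBFS.
Stage 2: -31 dBFS is 5 dB over -36 dBFS; at 16:1 that becomes 0.3125 dB over, giving -35.6875 dBFS.
Stage 3: 2.3125 dB above -38 dBFS, reduced 10:1 to 0.23125 dB above → -37.76875 dBFS.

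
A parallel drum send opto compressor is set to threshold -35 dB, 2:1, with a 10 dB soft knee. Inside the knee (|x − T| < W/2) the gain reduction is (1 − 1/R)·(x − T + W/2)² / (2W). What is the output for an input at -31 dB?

-33.025 dB

x − T + W/2 = -31 − (-35) + 5 = 9.
GR = (1 − 1/2) × 9² / 20 = 0.5 × 81 / 20 = 2.025 dB.
Output = -31 − 2.025 = -33.025 dB.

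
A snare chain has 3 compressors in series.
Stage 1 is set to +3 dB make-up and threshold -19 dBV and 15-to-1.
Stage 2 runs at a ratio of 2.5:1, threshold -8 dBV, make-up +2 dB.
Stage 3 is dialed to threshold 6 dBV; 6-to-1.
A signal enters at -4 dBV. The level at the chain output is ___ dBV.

-13 dBV

Stage 1: 15 dB above -19 dBV, reduced 15:1 to 1 dB above → -18 dBV; +3 dB make-up → -15 dBV.
Stage 2: -15 dBV ≤ -8 dBV, so stage 2 doesn't engage; make-up brings it to -13 dBV.
Stage 3: -13 dBV is at or below the 6 dBV threshold — no compression; output -13 dBV.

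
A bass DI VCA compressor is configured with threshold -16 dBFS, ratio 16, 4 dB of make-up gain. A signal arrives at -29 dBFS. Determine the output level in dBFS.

-29 dBFS is 13 dB below the -16 dBFS threshold, so no gain reduction is applied.
Make-up gain adds 4 dB: -29 + 4 = -25 dBFS.

-25 dBFS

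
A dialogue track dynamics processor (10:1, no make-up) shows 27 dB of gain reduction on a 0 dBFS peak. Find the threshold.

-30 dBFS

Let T be the threshold. Output overshoot = (input overshoot)/R, so -27 − T = (0 − T)/10.
10·(-27 − T) = 0 − T → 9·T = -270 − 0 = -270.
T = -270/9 = -30 dBFS.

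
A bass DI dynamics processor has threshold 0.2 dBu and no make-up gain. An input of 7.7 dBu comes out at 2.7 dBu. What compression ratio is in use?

Input overshoot = 7.7 − 0.2 = 7.5 dB; output overshoot = 2.7 − 0.2 = 2.5 dB.
Ratio = 7.5 / 2.5 = 3.

3:1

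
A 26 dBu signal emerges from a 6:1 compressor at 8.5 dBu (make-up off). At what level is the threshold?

5 dBu

Let T be the threshold. Output overshoot = (input overshoot)/R, so 8.5 − T = (26 − T)/6.
6·(8.5 − T) = 26 − T → 5·T = 51 − 26 = 25.
T = 25/5 = 5 dBu.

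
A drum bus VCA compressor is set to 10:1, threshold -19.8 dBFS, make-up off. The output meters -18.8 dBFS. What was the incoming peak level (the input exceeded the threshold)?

-9.8 dBFS

Post-compression overshoot = -18.8 − (-19.8) = 1 dB.
Input overshoot = R × output overshoot = 10 dB → input = -19.8 + 10 = -9.8 dBFS.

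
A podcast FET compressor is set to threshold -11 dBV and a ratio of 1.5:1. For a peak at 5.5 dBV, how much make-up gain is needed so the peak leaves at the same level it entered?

5.5 dB

The peak compresses to -11 + 16.5/1.5 = 0 dBV.
To reach 5.5 dBV requires 5.5 − 0 = 5.5 dB of make-up.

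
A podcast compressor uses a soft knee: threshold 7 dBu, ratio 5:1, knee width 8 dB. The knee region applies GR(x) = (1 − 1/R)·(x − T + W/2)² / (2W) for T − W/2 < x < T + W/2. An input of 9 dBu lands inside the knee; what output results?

7.2 dBu

x − T + W/2 = 9 − 7 + 4 = 6.
GR = (1 − 1/5) × 6² / 16 = 0.8 × 36 / 16 = 1.8 dB.
Output = 9 − 1.8 = 7.2 dBu.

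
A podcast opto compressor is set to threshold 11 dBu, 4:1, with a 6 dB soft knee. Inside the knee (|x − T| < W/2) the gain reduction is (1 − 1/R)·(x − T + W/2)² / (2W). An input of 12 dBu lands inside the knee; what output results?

x − T + W/2 = 12 − 11 + 3 = 4.
GR = (1 − 1/4) × 4² / 12 = 0.75 × 16 / 12 = 1 dB.
Output = 12 − 1 = 11 dBu.

11 dBu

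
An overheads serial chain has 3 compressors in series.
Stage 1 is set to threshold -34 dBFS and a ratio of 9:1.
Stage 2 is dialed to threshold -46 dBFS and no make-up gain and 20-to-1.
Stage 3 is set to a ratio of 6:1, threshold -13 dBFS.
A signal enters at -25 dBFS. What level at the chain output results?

Stage 1: 9 dB above -34 dBFS, reduced 9:1 to 1 dB above → -33 dBFS.
Stage 2: overshoot 13 dB → 13/20 = 0.65 dB → -45.35 dBFS.
Stage 3: -45.35 dBFS ≤ -13 dBFS, so stage 3 doesn't engage; output -45.35 dBFS.

-45.35 dBFS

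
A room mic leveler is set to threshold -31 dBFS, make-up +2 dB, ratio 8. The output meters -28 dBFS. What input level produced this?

-23 dBFS

Stripping the +2 dB make-up gives -30 dBFS at the gain stage.
That's 1 dB above the -31 dBFS threshold.
Input overshoot = R × output overshoot = 8 dB → input = -31 + 8 = -23 dBFS.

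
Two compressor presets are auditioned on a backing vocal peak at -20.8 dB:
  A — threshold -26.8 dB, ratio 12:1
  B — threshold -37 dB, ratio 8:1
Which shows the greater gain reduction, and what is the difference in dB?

B, by 8.675 dB

A: 6 dB over, compressed to 0.5 dB over, so 5.5 dB of GR.
B: 16.2 dB over, compressed to 2.025 dB over, so 14.175 dB of GR.
Difference: 8.675 dB in favour of B.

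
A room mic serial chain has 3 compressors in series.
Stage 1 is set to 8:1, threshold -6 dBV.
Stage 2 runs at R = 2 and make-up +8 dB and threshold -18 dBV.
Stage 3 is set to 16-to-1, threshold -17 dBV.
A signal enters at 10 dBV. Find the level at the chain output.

Stage 1: 10 dBV is 16 dB over -6 dBV; at 8:1 that becomes 2 dB over, giving -4 dBV.
Stage 2: -4 dBV is 14 dB over -18 dBV; at 2:1 that becomes 7 dB over, giving -11 dBV; +8 dB make-up → -3 dBV.
Stage 3: overshoot 14 dB → 14/16 = 0.875 dB → -16.125 dBV.

-16.125 dBV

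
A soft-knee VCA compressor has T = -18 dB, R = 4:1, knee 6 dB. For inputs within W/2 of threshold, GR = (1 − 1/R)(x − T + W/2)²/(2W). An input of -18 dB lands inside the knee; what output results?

-18.5625 dB

x − T + W/2 = -18 − (-18) + 3 = 3.
GR = (1 − 1/4) × 3² / 12 = 0.75 × 9 / 12 = 0.5625 dB.
Output = -18 − 0.5625 = -18.5625 dB.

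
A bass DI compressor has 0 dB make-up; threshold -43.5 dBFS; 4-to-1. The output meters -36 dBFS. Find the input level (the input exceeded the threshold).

The compressed level sits -36 − (-43.5) = 7.5 dB over threshold.
Input overshoot = R × output overshoot = 30 dB → input = -43.5 + 30 = -13.5 dBFS.

-13.5 dBFS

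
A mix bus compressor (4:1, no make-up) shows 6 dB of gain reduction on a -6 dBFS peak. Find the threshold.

-14 dBFS

Input is 8 dB above T (since output overshoot × R = input overshoot: (-12 − T)·4 = -6 − T gives T = -14 dBFS).
Check: -14 + (-6 − (-14))/4 = -14 + 2 = -12 dBFS. ✓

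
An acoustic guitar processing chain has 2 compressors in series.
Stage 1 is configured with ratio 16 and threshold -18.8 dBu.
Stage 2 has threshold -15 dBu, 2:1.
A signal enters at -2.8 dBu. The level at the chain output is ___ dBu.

Stage 1: -2.8 dBu is 16 dB over -18.8 dBu; at 16:1 that becomes 1 dB over, giving -17.8 dBu.
Stage 2: -17.8 dBu is at or below the -15 dBu threshold — no compression; output -17.8 dBu.

-17.8 dBu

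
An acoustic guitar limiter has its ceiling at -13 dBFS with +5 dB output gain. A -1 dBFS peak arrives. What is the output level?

At ∞:1, everything above -13 dBFS is held at the ceiling.
Output gain then adds 5 dB: -13 + 5 = -8 dBFS.

-8 dBFS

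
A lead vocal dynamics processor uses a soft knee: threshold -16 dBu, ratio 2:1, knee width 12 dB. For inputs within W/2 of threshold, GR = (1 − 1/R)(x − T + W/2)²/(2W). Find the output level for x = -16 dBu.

-16.75 dBu

x − T + W/2 = -16 − (-16) + 6 = 6.
GR = (1 − 1/2) × 6² / 24 = 0.5 × 36 / 24 = 0.75 dB.
Output = -16 − 0.75 = -16.75 dBu.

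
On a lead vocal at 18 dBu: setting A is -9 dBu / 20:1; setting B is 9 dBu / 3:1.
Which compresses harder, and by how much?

A: 27 dB over, compressed to 1.35 dB over, so 25.65 dB of GR.
B: 9 dB over, compressed to 3 dB over, so 6 dB of GR.
A reduces 19.65 dB more.

A, by 19.65 dB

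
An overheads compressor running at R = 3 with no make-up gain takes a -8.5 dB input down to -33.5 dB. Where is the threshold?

-46 dB

Let T be the threshold. Output overshoot = (input overshoot)/R, so -33.5 − T = (-8.5 − T)/3.
3·(-33.5 − T) = -8.5 − T → 2·T = -100.5 − (-8.5) = -92.
T = -92/2 = -46 dB.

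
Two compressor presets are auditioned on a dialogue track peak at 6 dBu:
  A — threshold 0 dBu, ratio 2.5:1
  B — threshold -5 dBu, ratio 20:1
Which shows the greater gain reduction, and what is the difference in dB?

B, by 6.85 dB

A: 6 dB over, compressed to 2.4 dB over, so 3.6 dB of GR.
B: 11 dB over, compressed to 0.55 dB over, so 10.45 dB of GR.
B reduces 6.85 dB more.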